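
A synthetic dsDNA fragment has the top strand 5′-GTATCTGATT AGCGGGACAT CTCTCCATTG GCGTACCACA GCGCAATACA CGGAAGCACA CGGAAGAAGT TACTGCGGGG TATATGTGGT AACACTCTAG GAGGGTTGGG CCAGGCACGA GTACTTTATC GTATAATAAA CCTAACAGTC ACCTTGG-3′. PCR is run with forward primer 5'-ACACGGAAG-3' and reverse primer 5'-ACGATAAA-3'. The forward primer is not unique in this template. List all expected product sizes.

85 bp, 75 bp

The forward primer ACACGGAAG matches the top strand at positions 48–56, 58–66.
The reverse primer's reverse complement is TTTATCGT, matching at positions 125–132.
Each forward site pairs with the reverse site to give a product ending at position 132: sizes 85, 75 bp.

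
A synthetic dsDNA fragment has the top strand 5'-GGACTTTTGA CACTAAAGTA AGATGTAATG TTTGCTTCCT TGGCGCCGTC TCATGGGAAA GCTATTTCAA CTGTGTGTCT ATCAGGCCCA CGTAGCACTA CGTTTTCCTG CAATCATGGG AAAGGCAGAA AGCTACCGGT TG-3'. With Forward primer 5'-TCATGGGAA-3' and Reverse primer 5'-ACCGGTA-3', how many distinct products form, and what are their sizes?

The forward primer TCATGGGAA matches the top strand at positions 51–59, 114–122.
The reverse primer's reverse complement is TACCGGT, matching at positions 134–140.
Each forward site pairs with the reverse site to give a product ending at position 140: sizes 90, 27 bp.

Two products: 90 bp, 27 bp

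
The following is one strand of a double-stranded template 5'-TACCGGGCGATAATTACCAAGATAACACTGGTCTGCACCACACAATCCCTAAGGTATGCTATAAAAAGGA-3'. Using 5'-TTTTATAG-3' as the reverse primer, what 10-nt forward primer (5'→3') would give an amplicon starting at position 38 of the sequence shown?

5'-CCACACAATC-3'

The reverse primer's reverse complement CTATAAAA matches the template at positions 59–66; the product starts at position 38.
The forward primer is identical to the top strand over positions 38–47: CCACACAATC.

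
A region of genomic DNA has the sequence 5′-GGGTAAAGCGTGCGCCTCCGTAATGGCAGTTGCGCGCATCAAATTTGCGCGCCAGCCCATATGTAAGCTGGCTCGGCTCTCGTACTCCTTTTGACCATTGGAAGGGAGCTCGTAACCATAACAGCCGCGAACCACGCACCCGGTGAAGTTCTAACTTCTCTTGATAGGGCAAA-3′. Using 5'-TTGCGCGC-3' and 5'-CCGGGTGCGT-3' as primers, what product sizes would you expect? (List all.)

The forward primer TTGCGCGC matches the top strand at positions 30–37, 45–52.
The reverse primer's reverse complement is ACGCACCCGG, matching at positions 134–143.
Each forward site pairs with the reverse site to give a product ending at position 143: sizes 114, 99 bp.

114 bp, 99 bp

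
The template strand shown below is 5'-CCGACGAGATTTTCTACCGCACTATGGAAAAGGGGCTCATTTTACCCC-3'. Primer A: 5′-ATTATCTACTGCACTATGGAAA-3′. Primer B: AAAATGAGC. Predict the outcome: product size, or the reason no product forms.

No product — primer A has no binding site in the template.

Primer A (ATTATCTACTGCACTATGGAAA) does not match the top strand, and its reverse complement TTTCCATAGTGCAGTAGATAAT does not match either.
With no annealing site for primer A, no amplification occurs.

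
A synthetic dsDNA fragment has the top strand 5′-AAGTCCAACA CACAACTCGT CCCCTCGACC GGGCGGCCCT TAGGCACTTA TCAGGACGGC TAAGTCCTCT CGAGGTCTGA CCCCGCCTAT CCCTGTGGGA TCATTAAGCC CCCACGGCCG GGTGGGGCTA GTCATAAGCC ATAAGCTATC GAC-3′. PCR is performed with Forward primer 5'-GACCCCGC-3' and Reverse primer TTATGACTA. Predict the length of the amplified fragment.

Scanning the template, GACCCCGC occurs at positions 79–86; this primer anneals to the bottom strand there with its 3' end pointing downstream.
Reverse complement of the reverse primer: TAGTCATAA. This occurs on the top strand at positions 129–137.
Amplicon spans positions 79–137: 59 bp.

59 bp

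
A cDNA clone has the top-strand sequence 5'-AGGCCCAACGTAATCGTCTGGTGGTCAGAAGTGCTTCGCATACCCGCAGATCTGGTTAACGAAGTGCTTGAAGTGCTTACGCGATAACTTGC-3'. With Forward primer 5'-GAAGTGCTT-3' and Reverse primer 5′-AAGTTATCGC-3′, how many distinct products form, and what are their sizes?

The forward primer GAAGTGCTT matches the top strand at positions 28–36, 61–69, 70–78.
The reverse primer's reverse complement is GCGATAACTT, matching at positions 81–90.
Each forward site pairs with the reverse site to give a product ending at position 90: sizes 63, 30, 21 bp.

Three products: 63 bp, 30 bp, 21 bp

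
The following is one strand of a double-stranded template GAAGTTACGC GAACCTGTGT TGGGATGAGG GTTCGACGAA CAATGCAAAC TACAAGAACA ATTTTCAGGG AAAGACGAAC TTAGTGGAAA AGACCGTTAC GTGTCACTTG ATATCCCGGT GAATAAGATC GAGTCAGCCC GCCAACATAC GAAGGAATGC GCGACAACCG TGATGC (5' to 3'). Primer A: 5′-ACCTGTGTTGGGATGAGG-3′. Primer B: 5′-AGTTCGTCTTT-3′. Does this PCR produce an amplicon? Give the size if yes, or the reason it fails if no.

Primer A (ACCTGTGTTGGGATGAGG) matches the top strand at positions 13–30; it acts as a forward primer.
Primer B's reverse complement is AAAGACGAACT, matching the top strand at positions 71–81; it acts as a reverse primer.
The 3' ends face each other across positions 13–81, giving a 69 bp product.

Yes — a 69 bp product.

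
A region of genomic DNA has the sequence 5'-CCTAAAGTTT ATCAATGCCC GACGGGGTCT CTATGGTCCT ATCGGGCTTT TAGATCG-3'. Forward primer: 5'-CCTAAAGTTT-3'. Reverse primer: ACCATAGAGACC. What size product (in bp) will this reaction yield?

37 bp

Scanning the template, CCTAAAGTTT occurs at positions 1–10; this primer anneals to the bottom strand there with its 3' end pointing downstream.
Reverse complement of the reverse primer: GGTCTCTATGGT. This occurs on the top strand at positions 26–37.
Product length = (reverse-primer end) − (forward-primer start) + 1 = 37 − 1 + 1 = 37 bp.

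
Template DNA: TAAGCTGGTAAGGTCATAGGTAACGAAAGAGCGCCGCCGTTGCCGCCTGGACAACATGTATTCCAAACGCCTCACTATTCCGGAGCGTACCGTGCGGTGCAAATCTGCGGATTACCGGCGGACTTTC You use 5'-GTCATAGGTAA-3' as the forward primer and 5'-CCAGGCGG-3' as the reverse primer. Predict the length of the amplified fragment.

The forward primer matches the template at positions 13–23.
The reverse primer's reverse complement is CCGCCTGG, which matches the template at positions 43–50.
The product runs from position 13 to position 50, so its length is 50 − 13 + 1 = 38 bp.

38 bp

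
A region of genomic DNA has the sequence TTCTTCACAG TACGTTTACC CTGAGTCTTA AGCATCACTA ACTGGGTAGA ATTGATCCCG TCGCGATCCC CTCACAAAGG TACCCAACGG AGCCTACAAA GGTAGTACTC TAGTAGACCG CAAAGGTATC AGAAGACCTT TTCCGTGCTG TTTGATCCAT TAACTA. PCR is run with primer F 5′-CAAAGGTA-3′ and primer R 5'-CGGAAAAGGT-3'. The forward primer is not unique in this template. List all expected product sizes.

71 bp, 49 bp, 25 bp

The forward primer CAAAGGTA matches the top strand at positions 75–82, 97–104, 121–128.
The reverse primer's reverse complement is ACCTTTTCCG, matching at positions 136–145.
Each forward site pairs with the reverse site to give a product ending at position 145: sizes 71, 49, 25 bp.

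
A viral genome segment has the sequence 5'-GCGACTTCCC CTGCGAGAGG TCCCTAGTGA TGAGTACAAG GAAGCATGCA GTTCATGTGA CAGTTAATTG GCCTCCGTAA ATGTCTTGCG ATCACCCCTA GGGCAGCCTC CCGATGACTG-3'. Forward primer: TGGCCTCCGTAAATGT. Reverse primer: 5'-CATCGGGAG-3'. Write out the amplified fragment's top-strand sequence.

5'-TGGCCTCCGTAAATGTCTTGCGATCACCCCTAGGGCAGCCTCCCGATG-3'

Scanning the template, TGGCCTCCGTAAATGT occurs at positions 69–84; this primer anneals to the bottom strand there with its 3' end pointing downstream.
The reverse primer's reverse complement is CTCCCGATG, which matches the template at positions 108–116.
The product is the template from position 69 through 116 (48 bp).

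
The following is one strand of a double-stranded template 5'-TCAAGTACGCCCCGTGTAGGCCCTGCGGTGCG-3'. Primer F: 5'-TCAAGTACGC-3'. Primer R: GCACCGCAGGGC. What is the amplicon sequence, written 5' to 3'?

5'-TCAAGTACGCCCCGTGTAGGCCCTGCGGTGC-3'

Forward primer TCAAGTACGC is found on the top strand at positions 1–10.
Reverse complement of the reverse primer: GCCCTGCGGTGC. This occurs on the top strand at positions 20–31.
The product is the template from position 1 through 31 (31 bp).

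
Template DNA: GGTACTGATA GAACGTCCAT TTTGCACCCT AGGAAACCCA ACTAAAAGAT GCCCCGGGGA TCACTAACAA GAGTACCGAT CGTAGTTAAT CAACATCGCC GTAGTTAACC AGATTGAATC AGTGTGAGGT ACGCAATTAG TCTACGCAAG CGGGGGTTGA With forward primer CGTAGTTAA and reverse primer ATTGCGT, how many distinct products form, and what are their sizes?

Two products: 57 bp, 38 bp

The forward primer CGTAGTTAA matches the top strand at positions 81–89, 100–108.
The reverse primer's reverse complement is ACGCAAT, matching at positions 131–137.
Each forward site pairs with the reverse site to give a product ending at position 137: sizes 57, 38 bp.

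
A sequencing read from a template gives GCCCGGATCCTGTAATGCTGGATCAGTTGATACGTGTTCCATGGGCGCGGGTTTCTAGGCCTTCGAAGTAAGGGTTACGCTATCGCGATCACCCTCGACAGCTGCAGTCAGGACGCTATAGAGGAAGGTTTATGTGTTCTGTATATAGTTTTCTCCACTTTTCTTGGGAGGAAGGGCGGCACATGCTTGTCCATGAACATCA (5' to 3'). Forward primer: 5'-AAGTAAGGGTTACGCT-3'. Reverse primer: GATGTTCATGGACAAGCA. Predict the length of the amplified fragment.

136 bp

Forward primer AAGTAAGGGTTACGCT is found on the top strand at positions 66–81.
The reverse primer's reverse complement is TGCTTGTCCATGAACATC, which matches the template at positions 184–201.
The product runs from position 66 to position 201, so its length is 201 − 66 + 1 = 136 bp.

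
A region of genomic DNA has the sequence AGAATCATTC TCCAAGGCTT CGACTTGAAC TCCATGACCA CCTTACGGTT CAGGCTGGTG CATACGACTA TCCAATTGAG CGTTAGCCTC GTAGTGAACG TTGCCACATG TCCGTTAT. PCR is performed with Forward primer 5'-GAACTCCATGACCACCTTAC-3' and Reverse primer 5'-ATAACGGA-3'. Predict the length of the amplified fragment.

92 bp

Forward primer GAACTCCATGACCACCTTAC is found on the top strand at positions 27–46.
The reverse primer's reverse complement is TCCGTTAT, which matches the template at positions 111–118.
Product length = (reverse-primer end) − (forward-primer start) + 1 = 118 − 27 + 1 = 92 bp.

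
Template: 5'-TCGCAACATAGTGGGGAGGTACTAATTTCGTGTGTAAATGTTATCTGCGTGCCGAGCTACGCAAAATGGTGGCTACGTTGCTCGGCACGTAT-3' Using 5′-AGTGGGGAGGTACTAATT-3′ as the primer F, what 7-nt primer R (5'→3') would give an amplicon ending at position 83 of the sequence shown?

5'-GAGCAAC-3'

The forward primer binds at positions 10–27; the product's 3' end on the top strand is position 83.
The reverse primer anneals to the top strand over positions 77–83, i.e. to GTTGCTC.
Its sequence written 5'→3' is the reverse complement: GAGCAAC.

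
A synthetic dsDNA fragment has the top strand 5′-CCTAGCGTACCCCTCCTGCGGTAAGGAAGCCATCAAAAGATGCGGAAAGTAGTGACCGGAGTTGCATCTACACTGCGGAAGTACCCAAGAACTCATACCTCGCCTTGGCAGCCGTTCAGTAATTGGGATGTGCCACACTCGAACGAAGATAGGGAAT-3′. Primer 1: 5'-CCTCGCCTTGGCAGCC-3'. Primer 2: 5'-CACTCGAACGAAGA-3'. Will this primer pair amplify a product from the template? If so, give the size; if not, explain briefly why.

Primer 1 (CCTCGCCTTGGCAGCC) matches the top strand at positions 98–113 (3' end points downstream).
Primer 2 (CACTCGAACGAAGA) also matches the top strand directly, at positions 136–149 — its reverse complement TCTTCGTTCGAGTG is not present.
Both primers anneal to the bottom strand with 3' ends pointing the same way, so neither can prime synthesis back toward the other.

No product — both primers anneal to the same strand and extend in the same direction.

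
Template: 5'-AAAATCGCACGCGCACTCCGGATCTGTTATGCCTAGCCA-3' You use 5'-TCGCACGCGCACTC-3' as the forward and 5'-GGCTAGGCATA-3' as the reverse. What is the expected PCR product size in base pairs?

34 bp

Scanning the template, TCGCACGCGCACTC occurs at positions 5–18; this primer anneals to the bottom strand there with its 3' end pointing downstream.
Taking the reverse complement of GGCTAGGCATA gives TATGCCTAGCC, found at positions 28–38 on the template; the primer anneals here to the top strand with its 3' end pointing upstream.
The product runs from position 5 to position 38, so its length is 38 − 5 + 1 = 34 bp.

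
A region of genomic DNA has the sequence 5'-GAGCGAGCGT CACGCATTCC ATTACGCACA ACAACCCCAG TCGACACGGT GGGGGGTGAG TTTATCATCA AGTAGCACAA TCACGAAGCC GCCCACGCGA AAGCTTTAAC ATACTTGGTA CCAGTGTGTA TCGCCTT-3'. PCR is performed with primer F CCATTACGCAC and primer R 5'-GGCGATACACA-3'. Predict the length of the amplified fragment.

117 bp

The forward primer matches the template at positions 19–29.
Reverse complement of the reverse primer: TGTGTATCGCC. This occurs on the top strand at positions 125–135.
Amplicon spans positions 19–135: 117 bp.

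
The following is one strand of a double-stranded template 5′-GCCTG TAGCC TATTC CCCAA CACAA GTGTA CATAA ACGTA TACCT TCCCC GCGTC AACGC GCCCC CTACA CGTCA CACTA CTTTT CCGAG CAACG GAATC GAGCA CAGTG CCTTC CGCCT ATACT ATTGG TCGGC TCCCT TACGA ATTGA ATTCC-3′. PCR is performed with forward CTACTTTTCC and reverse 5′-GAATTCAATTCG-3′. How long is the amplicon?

The forward primer matches the template at positions 78–87.
Taking the reverse complement of GAATTCAATTCG gives CGAATTGAATTC, found at positions 143–154 on the template; the primer anneals here to the top strand with its 3' end pointing upstream.
Amplicon spans positions 78–154: 77 bp.

77 bp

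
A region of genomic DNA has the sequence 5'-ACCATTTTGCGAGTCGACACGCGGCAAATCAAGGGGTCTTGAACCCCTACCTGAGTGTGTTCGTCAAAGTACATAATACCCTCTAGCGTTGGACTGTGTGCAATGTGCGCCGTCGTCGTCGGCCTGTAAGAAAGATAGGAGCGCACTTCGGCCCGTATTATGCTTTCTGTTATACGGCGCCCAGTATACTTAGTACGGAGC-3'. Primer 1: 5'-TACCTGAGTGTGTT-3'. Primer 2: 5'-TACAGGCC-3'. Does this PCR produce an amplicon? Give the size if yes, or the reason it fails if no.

Yes — an 81 bp product.

Primer 1 (TACCTGAGTGTGTT) matches the top strand at positions 48–61; it acts as a forward primer.
Primer 2's reverse complement is GGCCTGTA, matching the top strand at positions 121–128; it acts as a reverse primer.
The 3' ends face each other across positions 48–128, giving an 81 bp product.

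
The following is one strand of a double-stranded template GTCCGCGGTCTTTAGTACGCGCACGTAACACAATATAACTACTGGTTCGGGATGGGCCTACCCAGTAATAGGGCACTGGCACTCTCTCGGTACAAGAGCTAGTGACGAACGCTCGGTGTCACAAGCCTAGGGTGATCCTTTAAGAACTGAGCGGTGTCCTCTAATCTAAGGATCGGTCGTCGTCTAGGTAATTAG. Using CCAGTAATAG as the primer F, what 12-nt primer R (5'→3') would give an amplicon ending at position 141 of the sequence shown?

The forward primer binds at positions 62–71; the product's 3' end on the top strand is position 141.
The reverse primer anneals to the top strand over positions 130–141, i.e. to GGGTGATCCTTT.
Its sequence written 5'→3' is the reverse complement: AAAGGATCACCC.

5'-AAAGGATCACCC-3'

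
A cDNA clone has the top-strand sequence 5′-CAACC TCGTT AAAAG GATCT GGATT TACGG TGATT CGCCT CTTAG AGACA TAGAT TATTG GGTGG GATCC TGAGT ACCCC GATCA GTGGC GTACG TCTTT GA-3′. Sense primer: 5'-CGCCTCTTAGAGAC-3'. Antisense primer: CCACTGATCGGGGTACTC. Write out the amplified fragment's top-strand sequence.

The forward primer matches the template at positions 36–49.
Taking the reverse complement of CCACTGATCGGGGTACTC gives GAGTACCCCGATCAGTGG, found at positions 72–89 on the template; the primer anneals here to the top strand with its 3' end pointing upstream.
The product is the template from position 36 through 89 (54 bp).

5'-CGCCTCTTAGAGACATAGATTATTGGGTGGGATCCTGAGTACCCCGATCAGTGG-3'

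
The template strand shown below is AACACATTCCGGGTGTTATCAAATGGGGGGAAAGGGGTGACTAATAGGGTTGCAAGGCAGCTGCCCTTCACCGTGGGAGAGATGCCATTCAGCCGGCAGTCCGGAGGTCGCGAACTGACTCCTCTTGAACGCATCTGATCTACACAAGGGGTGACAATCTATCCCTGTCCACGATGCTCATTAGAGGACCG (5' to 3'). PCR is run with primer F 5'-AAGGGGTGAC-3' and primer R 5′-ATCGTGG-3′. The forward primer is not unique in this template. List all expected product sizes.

The forward primer AAGGGGTGAC matches the top strand at positions 32–41, 146–155.
The reverse primer's reverse complement is CCACGAT, matching at positions 169–175.
Each forward site pairs with the reverse site to give a product ending at position 175: sizes 144, 30 bp.

144 bp, 30 bp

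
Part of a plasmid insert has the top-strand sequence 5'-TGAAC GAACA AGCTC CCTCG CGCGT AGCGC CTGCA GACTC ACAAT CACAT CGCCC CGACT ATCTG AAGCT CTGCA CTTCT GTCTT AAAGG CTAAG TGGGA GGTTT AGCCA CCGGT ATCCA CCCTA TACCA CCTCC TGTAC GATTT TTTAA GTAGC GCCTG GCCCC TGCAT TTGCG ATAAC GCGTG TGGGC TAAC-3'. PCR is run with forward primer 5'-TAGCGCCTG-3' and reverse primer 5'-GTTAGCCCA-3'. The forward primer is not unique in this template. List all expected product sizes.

The forward primer TAGCGCCTG matches the top strand at positions 25–33, 152–160.
The reverse primer's reverse complement is TGGGCTAAC, matching at positions 186–194.
Each forward site pairs with the reverse site to give a product ending at position 194: sizes 170, 43 bp.

170 bp, 43 bp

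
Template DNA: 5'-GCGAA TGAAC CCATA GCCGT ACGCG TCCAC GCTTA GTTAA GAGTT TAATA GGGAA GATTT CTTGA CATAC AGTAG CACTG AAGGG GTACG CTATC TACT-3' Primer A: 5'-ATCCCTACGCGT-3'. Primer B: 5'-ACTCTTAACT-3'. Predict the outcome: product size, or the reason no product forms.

Primer A (ATCCCTACGCGT) does not match the top strand, and its reverse complement ACGCGTAGGGAT does not match either.
With no annealing site for primer A, no amplification occurs.

No product — primer A has no binding site in the template.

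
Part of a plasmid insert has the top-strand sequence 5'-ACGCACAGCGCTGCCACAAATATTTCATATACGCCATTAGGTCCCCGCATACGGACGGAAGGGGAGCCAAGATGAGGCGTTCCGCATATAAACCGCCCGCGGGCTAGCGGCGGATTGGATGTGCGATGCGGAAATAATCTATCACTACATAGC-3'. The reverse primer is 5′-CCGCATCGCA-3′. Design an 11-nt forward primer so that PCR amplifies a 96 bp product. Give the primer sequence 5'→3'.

The reverse primer's reverse complement TGCGATGCGG matches the template at positions 122–131, so the product ends at position 131.
A 96 bp product then starts at position 131 − 96 + 1 = 36.
The forward primer is identical to the top strand there: ATTAGGTCCCC.

5'-ATTAGGTCCCC-3'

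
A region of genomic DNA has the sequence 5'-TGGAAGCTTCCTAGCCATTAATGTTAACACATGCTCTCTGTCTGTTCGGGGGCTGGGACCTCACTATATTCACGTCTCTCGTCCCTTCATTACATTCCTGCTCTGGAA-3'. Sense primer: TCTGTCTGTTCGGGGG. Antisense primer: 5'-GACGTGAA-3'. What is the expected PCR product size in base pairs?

40 bp

The forward primer matches the template at positions 37–52.
Reverse complement of the reverse primer: TTCACGTC. This occurs on the top strand at positions 69–76.
The product runs from position 37 to position 76, so its length is 76 − 37 + 1 = 40 bp.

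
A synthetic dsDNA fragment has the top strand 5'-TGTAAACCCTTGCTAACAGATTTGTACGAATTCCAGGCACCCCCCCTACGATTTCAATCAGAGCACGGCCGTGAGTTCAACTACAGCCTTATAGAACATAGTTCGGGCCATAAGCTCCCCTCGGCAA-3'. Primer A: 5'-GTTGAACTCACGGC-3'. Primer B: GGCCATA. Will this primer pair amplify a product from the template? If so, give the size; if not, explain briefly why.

No product — the primers' 3' ends point away from each other.

Primer A (GTTGAACTCACGGC) has reverse complement GCCGTGAGTTCAAC, which matches the top strand at positions 68–81; primer A anneals to the top strand there with its 3' end pointing upstream toward position 68.
Primer B (GGCCATA) matches the top strand directly at positions 106–112; it anneals to the bottom strand with its 3' end pointing downstream toward position 112.
The 3' ends diverge (primer A extends toward position 1, primer B toward position 127), so the primers never converge on a shared product.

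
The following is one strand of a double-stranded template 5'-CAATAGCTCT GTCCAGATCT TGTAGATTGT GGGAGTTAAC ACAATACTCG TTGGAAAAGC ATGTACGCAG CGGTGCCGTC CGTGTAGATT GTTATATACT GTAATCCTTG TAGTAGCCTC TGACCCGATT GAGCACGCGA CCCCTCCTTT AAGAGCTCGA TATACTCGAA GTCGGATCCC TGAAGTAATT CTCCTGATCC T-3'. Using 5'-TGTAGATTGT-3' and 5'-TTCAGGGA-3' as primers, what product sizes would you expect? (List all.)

164 bp, 102 bp

The forward primer TGTAGATTGT matches the top strand at positions 21–30, 83–92.
The reverse primer's reverse complement is TCCCTGAA, matching at positions 177–184.
Each forward site pairs with the reverse site to give a product ending at position 184: sizes 164, 102 bp.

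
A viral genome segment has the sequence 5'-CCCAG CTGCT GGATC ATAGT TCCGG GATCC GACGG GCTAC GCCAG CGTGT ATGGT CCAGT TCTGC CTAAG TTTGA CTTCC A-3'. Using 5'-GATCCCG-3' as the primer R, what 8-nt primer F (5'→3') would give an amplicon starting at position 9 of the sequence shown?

The reverse primer's reverse complement CGGGATC matches the template at positions 23–29; the product starts at position 9.
The forward primer is identical to the top strand over positions 9–16: CTGGATCA.

5'-CTGGATCA-3'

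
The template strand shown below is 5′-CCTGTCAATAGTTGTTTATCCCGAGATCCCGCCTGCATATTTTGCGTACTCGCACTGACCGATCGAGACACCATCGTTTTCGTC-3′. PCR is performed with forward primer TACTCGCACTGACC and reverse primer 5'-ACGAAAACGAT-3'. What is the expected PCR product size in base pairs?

Scanning the template, TACTCGCACTGACC occurs at positions 47–60; this primer anneals to the bottom strand there with its 3' end pointing downstream.
The reverse primer's reverse complement is ATCGTTTTCGT, which matches the template at positions 73–83.
Amplicon spans positions 47–83: 37 bp.

37 bp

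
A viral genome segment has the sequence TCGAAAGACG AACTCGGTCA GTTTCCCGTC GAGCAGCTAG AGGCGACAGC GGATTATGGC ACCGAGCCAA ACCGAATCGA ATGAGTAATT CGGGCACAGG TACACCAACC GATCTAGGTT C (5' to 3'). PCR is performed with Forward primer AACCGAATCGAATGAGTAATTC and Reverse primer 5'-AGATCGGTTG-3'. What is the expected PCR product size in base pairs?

46 bp

Forward primer AACCGAATCGAATGAGTAATTC is found on the top strand at positions 70–91.
The reverse primer's reverse complement is CAACCGATCT, which matches the template at positions 106–115.
Amplicon spans positions 70–115: 46 bp.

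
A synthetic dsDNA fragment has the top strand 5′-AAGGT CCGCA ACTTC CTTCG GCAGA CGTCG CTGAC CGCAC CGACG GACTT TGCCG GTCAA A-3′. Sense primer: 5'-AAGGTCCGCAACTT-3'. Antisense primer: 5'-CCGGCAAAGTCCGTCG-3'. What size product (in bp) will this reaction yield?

Scanning the template, AAGGTCCGCAACTT occurs at positions 1–14; this primer anneals to the bottom strand there with its 3' end pointing downstream.
Reverse complement of the reverse primer: CGACGGACTTTGCCGG. This occurs on the top strand at positions 41–56.
Amplicon spans positions 1–56: 56 bp.

56 bp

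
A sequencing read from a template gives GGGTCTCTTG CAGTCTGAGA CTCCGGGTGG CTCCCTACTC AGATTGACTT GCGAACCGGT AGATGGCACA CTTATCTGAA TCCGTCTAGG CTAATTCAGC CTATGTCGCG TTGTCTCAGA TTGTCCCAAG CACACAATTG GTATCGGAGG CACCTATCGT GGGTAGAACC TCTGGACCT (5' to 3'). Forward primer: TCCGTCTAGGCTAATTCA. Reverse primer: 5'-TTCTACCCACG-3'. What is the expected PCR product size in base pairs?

Scanning the template, TCCGTCTAGGCTAATTCA occurs at positions 81–98; this primer anneals to the bottom strand there with its 3' end pointing downstream.
Reverse complement of the reverse primer: CGTGGGTAGAA. This occurs on the top strand at positions 158–168.
The product runs from position 81 to position 168, so its length is 168 − 81 + 1 = 88 bp.

88 bp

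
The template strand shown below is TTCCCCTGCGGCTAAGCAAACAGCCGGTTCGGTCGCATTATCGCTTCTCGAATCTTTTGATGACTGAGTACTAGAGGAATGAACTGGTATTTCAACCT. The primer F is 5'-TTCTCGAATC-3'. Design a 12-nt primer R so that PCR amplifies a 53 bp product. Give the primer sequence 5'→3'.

The forward primer binds at positions 45–54, so a 53 bp product ends at position 45 + 53 − 1 = 97.
The reverse primer anneals to the top strand over positions 86–97, i.e. to GGTATTTCAACC.
Its sequence written 5'→3' is the reverse complement: GGTTGAAATACC.

5'-GGTTGAAATACC-3'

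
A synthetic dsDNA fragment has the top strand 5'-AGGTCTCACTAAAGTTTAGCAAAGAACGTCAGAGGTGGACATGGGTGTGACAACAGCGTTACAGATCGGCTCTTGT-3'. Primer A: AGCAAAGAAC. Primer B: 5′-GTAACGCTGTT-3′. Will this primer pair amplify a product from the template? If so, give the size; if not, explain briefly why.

Yes — a 45 bp product.

Primer A (AGCAAAGAAC) matches the top strand at positions 18–27; it acts as a forward primer.
Primer B's reverse complement is AACAGCGTTAC, matching the top strand at positions 52–62; it acts as a reverse primer.
The 3' ends face each other across positions 18–62, giving a 45 bp product.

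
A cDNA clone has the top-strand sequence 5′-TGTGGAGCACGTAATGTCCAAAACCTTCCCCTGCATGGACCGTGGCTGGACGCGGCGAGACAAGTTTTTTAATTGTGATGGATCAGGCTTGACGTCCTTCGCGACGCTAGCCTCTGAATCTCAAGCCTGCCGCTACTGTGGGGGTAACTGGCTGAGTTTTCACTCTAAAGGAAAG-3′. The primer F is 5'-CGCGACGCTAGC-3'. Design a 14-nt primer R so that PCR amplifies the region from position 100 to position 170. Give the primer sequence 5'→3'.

5'-CTTTAGAGTGAAAA-3'

The product's 3' end on the top strand is position 170.
The reverse primer anneals to the top strand over positions 157–170, i.e. to TTTTCACTCTAAAG.
Its sequence written 5'→3' is the reverse complement: CTTTAGAGTGAAAA.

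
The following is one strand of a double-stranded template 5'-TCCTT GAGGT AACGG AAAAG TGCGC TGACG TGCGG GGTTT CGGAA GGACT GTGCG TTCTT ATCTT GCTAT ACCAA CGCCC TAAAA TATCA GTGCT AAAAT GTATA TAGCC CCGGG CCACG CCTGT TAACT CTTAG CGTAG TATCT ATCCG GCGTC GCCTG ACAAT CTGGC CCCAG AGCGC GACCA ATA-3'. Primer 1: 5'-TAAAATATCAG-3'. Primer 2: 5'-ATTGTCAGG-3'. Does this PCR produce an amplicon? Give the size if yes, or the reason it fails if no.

Yes — an 85 bp product.

Primer 1 (TAAAATATCAG) matches the top strand at positions 81–91; it acts as a forward primer.
Primer 2's reverse complement is CCTGACAAT, matching the top strand at positions 157–165; it acts as a reverse primer.
The 3' ends face each other across positions 81–165, giving an 85 bp product.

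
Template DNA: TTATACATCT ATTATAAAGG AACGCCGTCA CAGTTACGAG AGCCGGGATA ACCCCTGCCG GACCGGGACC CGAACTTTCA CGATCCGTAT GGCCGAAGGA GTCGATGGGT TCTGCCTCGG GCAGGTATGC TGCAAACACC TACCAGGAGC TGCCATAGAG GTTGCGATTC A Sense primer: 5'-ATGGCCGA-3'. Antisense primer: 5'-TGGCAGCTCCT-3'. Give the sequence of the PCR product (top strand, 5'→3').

5'-ATGGCCGAAGGAGTCGATGGGTTCTGCCTCGGGCAGGTATGCTGCAAACACCTACCAGGAGCTGCCA-3'

The forward primer matches the template at positions 89–96.
Taking the reverse complement of TGGCAGCTCCT gives AGGAGCTGCCA, found at positions 145–155 on the template; the primer anneals here to the top strand with its 3' end pointing upstream.
The product is the template from position 89 through 155 (67 bp).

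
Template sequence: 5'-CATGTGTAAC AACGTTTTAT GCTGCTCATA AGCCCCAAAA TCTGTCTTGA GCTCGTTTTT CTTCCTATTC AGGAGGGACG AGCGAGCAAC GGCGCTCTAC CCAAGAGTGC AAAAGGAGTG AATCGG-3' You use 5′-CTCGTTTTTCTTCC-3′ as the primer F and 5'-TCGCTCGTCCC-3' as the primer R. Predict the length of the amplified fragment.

Scanning the template, CTCGTTTTTCTTCC occurs at positions 52–65; this primer anneals to the bottom strand there with its 3' end pointing downstream.
The reverse primer's reverse complement is GGGACGAGCGA, which matches the template at positions 75–85.
Amplicon spans positions 52–85: 34 bp.

34 bp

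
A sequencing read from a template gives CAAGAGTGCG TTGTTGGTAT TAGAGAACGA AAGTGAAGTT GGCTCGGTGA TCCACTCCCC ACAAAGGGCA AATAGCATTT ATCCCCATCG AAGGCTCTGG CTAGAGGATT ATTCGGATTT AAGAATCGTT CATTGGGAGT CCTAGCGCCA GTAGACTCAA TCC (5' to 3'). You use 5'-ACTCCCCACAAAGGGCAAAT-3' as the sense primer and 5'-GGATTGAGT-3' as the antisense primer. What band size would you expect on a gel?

110 bp

The forward primer matches the template at positions 54–73.
The reverse primer's reverse complement is ACTCAATCC, which matches the template at positions 155–163.
The product runs from position 54 to position 163, so its length is 163 − 54 + 1 = 110 bp.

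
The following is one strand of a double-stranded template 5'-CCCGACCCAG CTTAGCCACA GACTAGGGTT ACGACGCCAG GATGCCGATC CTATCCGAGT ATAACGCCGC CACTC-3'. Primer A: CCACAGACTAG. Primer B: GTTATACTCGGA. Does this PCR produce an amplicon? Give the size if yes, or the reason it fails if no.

Primer A (CCACAGACTAG) matches the top strand at positions 16–26; it acts as a forward primer.
Primer B's reverse complement is TCCGAGTATAAC, matching the top strand at positions 54–65; it acts as a reverse primer.
The 3' ends face each other across positions 16–65, giving a 50 bp product.

Yes — a 50 bp product.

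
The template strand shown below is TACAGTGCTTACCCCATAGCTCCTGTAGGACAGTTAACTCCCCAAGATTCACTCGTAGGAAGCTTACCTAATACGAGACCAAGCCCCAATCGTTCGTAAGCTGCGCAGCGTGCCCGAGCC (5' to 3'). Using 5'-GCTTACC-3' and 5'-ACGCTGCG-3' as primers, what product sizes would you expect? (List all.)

The forward primer GCTTACC matches the top strand at positions 7–13, 62–68.
The reverse primer's reverse complement is CGCAGCGT, matching at positions 104–111.
Each forward site pairs with the reverse site to give a product ending at position 111: sizes 105, 50 bp.

105 bp, 50 bp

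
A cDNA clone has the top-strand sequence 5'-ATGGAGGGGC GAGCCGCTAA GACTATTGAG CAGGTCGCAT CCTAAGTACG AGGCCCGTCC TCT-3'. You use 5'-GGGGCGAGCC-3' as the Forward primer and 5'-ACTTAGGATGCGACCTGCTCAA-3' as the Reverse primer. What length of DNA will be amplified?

Forward primer GGGGCGAGCC is found on the top strand at positions 6–15.
Taking the reverse complement of ACTTAGGATGCGACCTGCTCAA gives TTGAGCAGGTCGCATCCTAAGT, found at positions 26–47 on the template; the primer anneals here to the top strand with its 3' end pointing upstream.
Product length = (reverse-primer end) − (forward-primer start) + 1 = 47 − 6 + 1 = 42 bp.

42 bp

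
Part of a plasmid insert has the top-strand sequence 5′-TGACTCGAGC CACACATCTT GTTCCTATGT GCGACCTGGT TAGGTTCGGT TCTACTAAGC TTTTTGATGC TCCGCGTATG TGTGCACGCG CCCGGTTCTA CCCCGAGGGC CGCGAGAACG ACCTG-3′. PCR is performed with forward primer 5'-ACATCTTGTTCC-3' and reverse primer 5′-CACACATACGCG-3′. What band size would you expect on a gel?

71 bp

Forward primer ACATCTTGTTCC is found on the top strand at positions 14–25.
Taking the reverse complement of CACACATACGCG gives CGCGTATGTGTG, found at positions 73–84 on the template; the primer anneals here to the top strand with its 3' end pointing upstream.
Amplicon spans positions 14–84: 71 bp.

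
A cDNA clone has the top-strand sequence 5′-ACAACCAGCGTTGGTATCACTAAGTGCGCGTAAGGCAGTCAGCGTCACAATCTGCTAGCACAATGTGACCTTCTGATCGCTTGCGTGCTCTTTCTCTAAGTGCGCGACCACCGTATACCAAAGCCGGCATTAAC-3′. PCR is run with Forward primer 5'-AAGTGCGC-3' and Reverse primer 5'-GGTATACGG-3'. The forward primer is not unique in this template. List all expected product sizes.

98 bp, 22 bp

The forward primer AAGTGCGC matches the top strand at positions 22–29, 98–105.
The reverse primer's reverse complement is CCGTATACC, matching at positions 111–119.
Each forward site pairs with the reverse site to give a product ending at position 119: sizes 98, 22 bp.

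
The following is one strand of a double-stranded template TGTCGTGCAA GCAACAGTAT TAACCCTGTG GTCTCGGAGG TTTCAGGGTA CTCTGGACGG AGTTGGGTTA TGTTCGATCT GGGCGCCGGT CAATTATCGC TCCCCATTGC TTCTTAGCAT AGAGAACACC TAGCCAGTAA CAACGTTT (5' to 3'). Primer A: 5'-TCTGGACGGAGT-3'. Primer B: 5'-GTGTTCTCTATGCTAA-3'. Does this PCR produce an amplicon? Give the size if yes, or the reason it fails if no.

Primer A (TCTGGACGGAGT) matches the top strand at positions 52–63; it acts as a forward primer.
Primer B's reverse complement is TTAGCATAGAGAACAC, matching the top strand at positions 114–129; it acts as a reverse primer.
The 3' ends face each other across positions 52–129, giving a 78 bp product.

Yes — a 78 bp product.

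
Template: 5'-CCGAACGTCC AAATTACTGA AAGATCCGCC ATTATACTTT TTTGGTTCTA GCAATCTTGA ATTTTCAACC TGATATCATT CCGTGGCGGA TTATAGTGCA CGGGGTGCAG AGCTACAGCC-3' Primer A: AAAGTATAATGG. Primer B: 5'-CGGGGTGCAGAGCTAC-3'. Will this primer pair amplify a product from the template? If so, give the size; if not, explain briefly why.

Primer A (AAAGTATAATGG) has reverse complement CCATTATACTTT, which matches the top strand at positions 29–40; primer A anneals to the top strand there with its 3' end pointing upstream toward position 29.
Primer B (CGGGGTGCAGAGCTAC) matches the top strand directly at positions 101–116; it anneals to the bottom strand with its 3' end pointing downstream toward position 116.
The 3' ends diverge (primer A extends toward position 1, primer B toward position 120), so the primers never converge on a shared product.

No product — the primers' 3' ends point away from each other.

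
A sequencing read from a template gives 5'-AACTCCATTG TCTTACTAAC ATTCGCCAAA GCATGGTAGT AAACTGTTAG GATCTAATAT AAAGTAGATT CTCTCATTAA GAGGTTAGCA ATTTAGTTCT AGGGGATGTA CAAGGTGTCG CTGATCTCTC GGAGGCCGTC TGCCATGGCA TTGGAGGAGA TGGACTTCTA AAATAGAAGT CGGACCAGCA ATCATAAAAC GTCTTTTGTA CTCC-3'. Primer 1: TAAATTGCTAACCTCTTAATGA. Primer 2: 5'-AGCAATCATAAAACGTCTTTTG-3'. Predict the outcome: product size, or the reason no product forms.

Primer 1 (TAAATTGCTAACCTCTTAATGA) has reverse complement TCATTAAGAGGTTAGCAATTTA, which matches the top strand at positions 74–95; primer 1 anneals to the top strand there with its 3' end pointing upstream toward position 74.
Primer 2 (AGCAATCATAAAACGTCTTTTG) matches the top strand directly at positions 187–208; it anneals to the bottom strand with its 3' end pointing downstream toward position 208.
The 3' ends diverge (primer 1 extends toward position 1, primer 2 toward position 214), so the primers never converge on a shared product.

No product — the primers' 3' ends point away from each other.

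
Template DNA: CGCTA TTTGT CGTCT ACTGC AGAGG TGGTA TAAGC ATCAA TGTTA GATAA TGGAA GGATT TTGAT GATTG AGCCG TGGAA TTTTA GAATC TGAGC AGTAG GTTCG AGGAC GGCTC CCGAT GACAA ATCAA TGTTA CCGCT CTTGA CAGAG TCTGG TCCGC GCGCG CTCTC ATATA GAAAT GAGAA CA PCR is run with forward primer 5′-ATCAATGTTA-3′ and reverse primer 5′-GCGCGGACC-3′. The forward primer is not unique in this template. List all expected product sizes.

The forward primer ATCAATGTTA matches the top strand at positions 36–45, 126–135.
The reverse primer's reverse complement is GGTCCGCGC, matching at positions 154–162.
Each forward site pairs with the reverse site to give a product ending at position 162: sizes 127, 37 bp.

127 bp, 37 bp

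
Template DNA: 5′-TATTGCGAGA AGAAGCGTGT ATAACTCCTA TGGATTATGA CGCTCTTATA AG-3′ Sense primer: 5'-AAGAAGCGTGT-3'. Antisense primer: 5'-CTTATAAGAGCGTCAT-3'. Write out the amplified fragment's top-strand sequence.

5'-AAGAAGCGTGTATAACTCCTATGGATTATGACGCTCTTATAAG-3'

Forward primer AAGAAGCGTGT is found on the top strand at positions 10–20.
Taking the reverse complement of CTTATAAGAGCGTCAT gives ATGACGCTCTTATAAG, found at positions 37–52 on the template; the primer anneals here to the top strand with its 3' end pointing upstream.
The product is the template from position 10 through 52 (43 bp).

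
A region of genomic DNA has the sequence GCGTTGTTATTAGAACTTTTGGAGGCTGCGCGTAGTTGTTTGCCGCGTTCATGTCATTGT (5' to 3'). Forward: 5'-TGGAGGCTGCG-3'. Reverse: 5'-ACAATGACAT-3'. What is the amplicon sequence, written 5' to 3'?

5'-TGGAGGCTGCGCGTAGTTGTTTGCCGCGTTCATGTCATTGT-3'

Scanning the template, TGGAGGCTGCG occurs at positions 20–30; this primer anneals to the bottom strand there with its 3' end pointing downstream.
The reverse primer's reverse complement is ATGTCATTGT, which matches the template at positions 51–60.
The product is the template from position 20 through 60 (41 bp).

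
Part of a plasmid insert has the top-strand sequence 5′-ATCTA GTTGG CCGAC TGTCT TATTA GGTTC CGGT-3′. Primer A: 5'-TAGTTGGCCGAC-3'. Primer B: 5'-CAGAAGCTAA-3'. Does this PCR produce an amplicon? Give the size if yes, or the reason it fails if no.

Primer B (CAGAAGCTAA) does not match the top strand, and its reverse complement TTAGCTTCTG does not match either.
With no annealing site for primer B, no amplification occurs.

No product — primer B has no binding site in the template.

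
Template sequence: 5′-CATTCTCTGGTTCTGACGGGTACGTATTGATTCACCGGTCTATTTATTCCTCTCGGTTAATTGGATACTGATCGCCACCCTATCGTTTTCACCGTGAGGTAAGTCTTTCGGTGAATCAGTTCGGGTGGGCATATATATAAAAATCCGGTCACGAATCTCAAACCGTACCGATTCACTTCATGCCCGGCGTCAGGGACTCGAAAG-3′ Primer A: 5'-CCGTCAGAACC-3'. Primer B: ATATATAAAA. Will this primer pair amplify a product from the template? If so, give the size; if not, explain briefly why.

Primer A (CCGTCAGAACC) has reverse complement GGTTCTGACGG, which matches the top strand at positions 9–19; primer A anneals to the top strand there with its 3' end pointing upstream toward position 9.
Primer B (ATATATAAAA) matches the top strand directly at positions 133–142; it anneals to the bottom strand with its 3' end pointing downstream toward position 142.
The 3' ends diverge (primer A extends toward position 1, primer B toward position 204), so the primers never converge on a shared product.

No product — the primers' 3' ends point away from each other.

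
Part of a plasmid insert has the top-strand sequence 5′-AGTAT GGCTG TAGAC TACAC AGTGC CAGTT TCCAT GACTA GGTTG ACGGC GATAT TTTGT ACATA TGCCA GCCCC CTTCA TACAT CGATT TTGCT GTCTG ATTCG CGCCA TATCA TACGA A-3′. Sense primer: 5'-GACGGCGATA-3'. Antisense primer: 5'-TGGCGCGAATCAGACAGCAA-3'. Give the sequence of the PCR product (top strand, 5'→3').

5'-GACGGCGATATTTTGTACATATGCCAGCCCCCTTCATACATCGATTTTGCTGTCTGATTCGCGCCA-3'

Forward primer GACGGCGATA is found on the top strand at positions 45–54.
The reverse primer's reverse complement is TTGCTGTCTGATTCGCGCCA, which matches the template at positions 91–110.
The product is the template from position 45 through 110 (66 bp).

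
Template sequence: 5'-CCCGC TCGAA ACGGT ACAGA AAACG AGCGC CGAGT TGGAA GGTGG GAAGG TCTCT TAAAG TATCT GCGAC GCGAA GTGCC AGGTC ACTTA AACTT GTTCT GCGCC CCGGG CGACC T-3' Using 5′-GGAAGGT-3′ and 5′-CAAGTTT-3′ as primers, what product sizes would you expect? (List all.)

60 bp, 52 bp

The forward primer GGAAGGT matches the top strand at positions 37–43, 45–51.
The reverse primer's reverse complement is AAACTTG, matching at positions 90–96.
Each forward site pairs with the reverse site to give a product ending at position 96: sizes 60, 52 bp.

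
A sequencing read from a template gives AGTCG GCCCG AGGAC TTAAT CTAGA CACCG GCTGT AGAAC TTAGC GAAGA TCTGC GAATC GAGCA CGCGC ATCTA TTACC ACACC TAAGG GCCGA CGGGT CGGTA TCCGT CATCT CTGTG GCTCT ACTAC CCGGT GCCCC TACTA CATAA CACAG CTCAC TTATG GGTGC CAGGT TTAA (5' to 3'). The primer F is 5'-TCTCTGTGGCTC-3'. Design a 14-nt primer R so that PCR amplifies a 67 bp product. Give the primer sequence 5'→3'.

5'-TTAAACCTGGCACC-3'

The forward primer binds at positions 113–124, so a 67 bp product ends at position 113 + 67 − 1 = 179.
The reverse primer anneals to the top strand over positions 166–179, i.e. to GGTGCCAGGTTTAA.
Its sequence written 5'→3' is the reverse complement: TTAAACCTGGCACC.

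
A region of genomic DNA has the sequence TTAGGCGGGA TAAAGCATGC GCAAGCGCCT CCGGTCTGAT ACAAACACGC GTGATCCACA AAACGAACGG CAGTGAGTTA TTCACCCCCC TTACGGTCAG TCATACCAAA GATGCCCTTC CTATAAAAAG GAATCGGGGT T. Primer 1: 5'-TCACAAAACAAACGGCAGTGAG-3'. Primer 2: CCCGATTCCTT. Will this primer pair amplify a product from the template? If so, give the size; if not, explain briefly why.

Primer 1 (TCACAAAACAAACGGCAGTGAG) does not match the top strand, and its reverse complement CTCACTGCCGTTTGTTTTGTGA does not match either.
With no annealing site for primer 1, no amplification occurs.

No product — primer 1 has no binding site in the template.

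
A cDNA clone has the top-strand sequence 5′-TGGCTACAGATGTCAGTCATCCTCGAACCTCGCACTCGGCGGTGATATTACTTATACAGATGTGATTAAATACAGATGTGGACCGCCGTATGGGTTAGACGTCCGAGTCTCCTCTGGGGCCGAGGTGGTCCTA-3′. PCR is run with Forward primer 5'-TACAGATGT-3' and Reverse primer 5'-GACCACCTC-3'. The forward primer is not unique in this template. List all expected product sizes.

126 bp, 76 bp, 60 bp

The forward primer TACAGATGT matches the top strand at positions 5–13, 55–63, 71–79.
The reverse primer's reverse complement is GAGGTGGTC, matching at positions 122–130.
Each forward site pairs with the reverse site to give a product ending at position 130: sizes 126, 76, 60 bp.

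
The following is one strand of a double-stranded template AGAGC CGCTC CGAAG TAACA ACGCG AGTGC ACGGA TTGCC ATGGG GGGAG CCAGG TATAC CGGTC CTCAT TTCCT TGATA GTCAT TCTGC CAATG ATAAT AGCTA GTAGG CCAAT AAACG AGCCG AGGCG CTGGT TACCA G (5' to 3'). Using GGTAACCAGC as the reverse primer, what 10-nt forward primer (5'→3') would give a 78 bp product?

5'-GGTCCTCATT-3'

The reverse primer's reverse complement GCTGGTTACC matches the template at positions 130–139, so the product ends at position 139.
A 78 bp product then starts at position 139 − 78 + 1 = 62.
The forward primer is identical to the top strand there: GGTCCTCATT.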